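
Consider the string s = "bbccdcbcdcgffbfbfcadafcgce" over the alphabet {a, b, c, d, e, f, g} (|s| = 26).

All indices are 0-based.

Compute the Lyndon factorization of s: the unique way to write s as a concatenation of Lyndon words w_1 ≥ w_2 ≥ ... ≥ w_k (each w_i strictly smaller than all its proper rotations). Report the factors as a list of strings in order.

emit factor 1: 'bbccdcbcdcgffbfbfc' (i=0, period=18)
emit factor 2: 'adafcgce' (i=18, period=8)

["bbccdcbcdcgffbfbfc", "adafcgce"]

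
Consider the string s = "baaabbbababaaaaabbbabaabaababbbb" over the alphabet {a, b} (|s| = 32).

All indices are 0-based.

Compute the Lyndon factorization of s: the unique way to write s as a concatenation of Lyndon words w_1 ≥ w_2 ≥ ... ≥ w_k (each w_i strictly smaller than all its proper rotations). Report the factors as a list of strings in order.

["b", "aaabbbabab", "aaaaabbbabaabaababbbb"]

emit factor 1: 'b' (i=0, period=1)
emit factor 2: 'aaabbbabab' (i=1, period=10)
emit factor 3: 'aaaaabbbabaabaababbbb' (i=11, period=21)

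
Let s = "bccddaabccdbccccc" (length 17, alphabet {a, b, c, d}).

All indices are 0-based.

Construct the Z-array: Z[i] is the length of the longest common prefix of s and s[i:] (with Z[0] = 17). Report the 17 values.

[17, 0, 0, 0, 0, 0, 0, 4, 0, 0, 0, 3, 0, 0, 0, 0, 0]

Z[0]=17
i=1: outside box; Z[1]=0
i=2: outside box; Z[2]=0
i=3: outside box; Z[3]=0
i=4: outside box; Z[4]=0
i=5: outside box; Z[5]=0
i=6: outside box; Z[6]=0
i=7: outside box; Z[7]=4 extend→box=[7,11)
i=8: min(r-i=3, Z[1]=0)=0; Z[8]=0
i=9: min(r-i=2, Z[2]=0)=0; Z[9]=0
i=10: min(r-i=1, Z[3]=0)=0; Z[10]=0
i=11: outside box; Z[11]=3 extend→box=[11,14)
i=12: min(r-i=2, Z[1]=0)=0; Z[12]=0
i=13: min(r-i=1, Z[2]=0)=0; Z[13]=0
i=14: outside box; Z[14]=0
i=15: outside box; Z[15]=0
i=16: outside box; Z[16]=0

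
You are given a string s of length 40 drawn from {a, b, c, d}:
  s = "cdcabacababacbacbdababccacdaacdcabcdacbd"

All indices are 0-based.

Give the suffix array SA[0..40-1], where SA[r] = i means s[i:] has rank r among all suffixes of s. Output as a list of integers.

[27, 7, 18, 3, 9, 20, 32, 5, 11, 36, 14, 24, 28, 8, 19, 4, 10, 13, 21, 33, 38, 16, 6, 2, 31, 23, 12, 37, 15, 22, 25, 34, 0, 29, 39, 26, 17, 35, 1, 30]

sorted suffixes:
  #0 SA[0]=27  'aacdcabcdacbd'
  #1 SA[1]=7  'ababacbacbdababccacdaacdcabcdacbd'
  #2 SA[2]=18  'ababccacdaacdcabcdacbd'
  #3 SA[3]=3  'abacababacbacbdababccacdaacdcabcdacbd'
  #4 SA[4]=9  'abacbacbdababccacdaacdcabcdacbd'
  #5 SA[5]=20  'abccacdaacdcabcdacbd'
  #6 SA[6]=32  'abcdacbd'
  #7 SA[7]=5  'acababacbacbdababccacdaacdcabcdacbd'
  #8 SA[8]=11  'acbacbdababccacdaacdcabcdacbd'
  #9 SA[9]=36  'acbd'
  #10 SA[10]=14  'acbdababccacdaacdcabcdacbd'
  #11 SA[11]=24  'acdaacdcabcdacbd'
  #12 SA[12]=28  'acdcabcdacbd'
  #13 SA[13]=8  'babacbacbdababccacdaacdcabcdacbd'
  #14 SA[14]=19  'babccacdaacdcabcdacbd'
  #15 SA[15]=4  'bacababacbacbdababccacdaacdcabcdacbd'
  #16 SA[16]=10  'bacbacbdababccacdaacdcabcdacbd'
  #17 SA[17]=13  'bacbdababccacdaacdcabcdacbd'
  #18 SA[18]=21  'bccacdaacdcabcdacbd'
  #19 SA[19]=33  'bcdacbd'
  #20 SA[20]=38  'bd'
  #21 SA[21]=16  'bdababccacdaacdcabcdacbd'
  #22 SA[22]=6  'cababacbacbdababccacdaacdcabcdacbd'
  #23 SA[23]=2  'cabacababacbacbdababccacdaacdcabcdacbd'
  #24 SA[24]=31  'cabcdacbd'
  #25 SA[25]=23  'cacdaacdcabcdacbd'
  #26 SA[26]=12  'cbacbdababccacdaacdcabcdacbd'
  #27 SA[27]=37  'cbd'
  #28 SA[28]=15  'cbdababccacdaacdcabcdacbd'
  #29 SA[29]=22  'ccacdaacdcabcdacbd'
  #30 SA[30]=25  'cdaacdcabcdacbd'
  #31 SA[31]=34  'cdacbd'
  #32 SA[32]=0  'cdcabacababacbacbdababccacdaacdcabcdacbd'
  #33 SA[33]=29  'cdcabcdacbd'
  #34 SA[34]=39  'd'
  #35 SA[35]=26  'daacdcabcdacbd'
  #36 SA[36]=17  'dababccacdaacdcabcdacbd'
  #37 SA[37]=35  'dacbd'
  #38 SA[38]=1  'dcabacababacbacbdababccacdaacdcabcdacbd'
  #39 SA[39]=30  'dcabcdacbd'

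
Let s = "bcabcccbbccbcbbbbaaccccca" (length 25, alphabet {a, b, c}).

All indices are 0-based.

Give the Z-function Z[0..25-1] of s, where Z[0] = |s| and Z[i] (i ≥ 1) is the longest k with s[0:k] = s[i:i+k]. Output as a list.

[25, 0, 0, 2, 0, 0, 0, 1, 2, 0, 0, 2, 0, 1, 1, 1, 1, 0, 0, 0, 0, 0, 0, 0, 0]

Z[0]=25
i=1: fresh scan; Z[1]=0
i=2: fresh scan; Z[2]=0
i=3: fresh scan; Z[3]=2 scan→box=[3,5)
i=4: min(r-i=1, Z[1]=0)=0; Z[4]=0
i=5: fresh scan; Z[5]=0
i=6: fresh scan; Z[6]=0
i=7: fresh scan; Z[7]=1 scan→box=[7,8)
i=8: fresh scan; Z[8]=2 scan→box=[8,10)
i=9: min(r-i=1, Z[1]=0)=0; Z[9]=0
i=10: fresh scan; Z[10]=0
i=11: fresh scan; Z[11]=2 scan→box=[11,13)
i=12: min(r-i=1, Z[1]=0)=0; Z[12]=0
i=13: fresh scan; Z[13]=1 scan→box=[13,14)
i=14: fresh scan; Z[14]=1 scan→box=[14,15)
i=15: fresh scan; Z[15]=1 scan→box=[15,16)
i=16: fresh scan; Z[16]=1 scan→box=[16,17)
i=17: fresh scan; Z[17]=0
i=18: fresh scan; Z[18]=0
i=19: fresh scan; Z[19]=0
i=20: fresh scan; Z[20]=0
i=21: fresh scan; Z[21]=0
i=22: fresh scan; Z[22]=0
i=23: fresh scan; Z[23]=0
i=24: fresh scan; Z[24]=0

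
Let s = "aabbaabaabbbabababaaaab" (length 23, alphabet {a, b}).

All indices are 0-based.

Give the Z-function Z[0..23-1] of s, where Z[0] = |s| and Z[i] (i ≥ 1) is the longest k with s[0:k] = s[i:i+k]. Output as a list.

Z[0]=23
i=1: outside box; Z[1]=1 extend→box=[1,2)
i=2: outside box; Z[2]=0
i=3: outside box; Z[3]=0
i=4: outside box; Z[4]=3 extend→box=[4,7)
i=5: min(r-i=2, Z[1]=1)=1; Z[5]=1
i=6: min(r-i=1, Z[2]=0)=0; Z[6]=0
i=7: outside box; Z[7]=4 extend→box=[7,11)
i=8: min(r-i=3, Z[1]=1)=1; Z[8]=1
i=9: min(r-i=2, Z[2]=0)=0; Z[9]=0
i=10: min(r-i=1, Z[3]=0)=0; Z[10]=0
i=11: outside box; Z[11]=0
i=12: outside box; Z[12]=1 extend→box=[12,13)
i=13: outside box; Z[13]=0
i=14: outside box; Z[14]=1 extend→box=[14,15)
i=15: outside box; Z[15]=0
i=16: outside box; Z[16]=1 extend→box=[16,17)
i=17: outside box; Z[17]=0
i=18: outside box; Z[18]=2 extend→box=[18,20)
i=19: min(r-i=1, Z[1]=1)=1; Z[19]=2 extend→box=[19,21)
i=20: min(r-i=1, Z[1]=1)=1; Z[20]=3 extend→box=[20,23)
i=21: min(r-i=2, Z[1]=1)=1; Z[21]=1
i=22: min(r-i=1, Z[2]=0)=0; Z[22]=0

[23, 1, 0, 0, 3, 1, 0, 4, 1, 0, 0, 0, 1, 0, 1, 0, 1, 0, 2, 2, 3, 1, 0]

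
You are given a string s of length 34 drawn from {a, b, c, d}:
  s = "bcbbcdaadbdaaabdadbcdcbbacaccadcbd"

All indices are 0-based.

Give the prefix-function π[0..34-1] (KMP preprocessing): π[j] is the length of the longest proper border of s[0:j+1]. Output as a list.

[0, 0, 1, 1, 2, 0, 0, 0, 0, 1, 0, 0, 0, 0, 1, 0, 0, 0, 1, 2, 0, 0, 1, 1, 0, 0, 0, 0, 0, 0, 0, 0, 1, 0]

π[0] = 0
j=1 s[j]='c': π[1]=0 (border '')
j=2 s[j]='b': π[2]=1 (border 'b')
j=3 s[j]='b': k: 1→0; π[3]=1 (border 'b')
j=4 s[j]='c': π[4]=2 (border 'bc')
j=5 s[j]='d': k: 2→0; π[5]=0 (border '')
j=6 s[j]='a': π[6]=0 (border '')
j=7 s[j]='a': π[7]=0 (border '')
j=8 s[j]='d': π[8]=0 (border '')
j=9 s[j]='b': π[9]=1 (border 'b')
j=10 s[j]='d': k: 1→0; π[10]=0 (border '')
j=11 s[j]='a': π[11]=0 (border '')
j=12 s[j]='a': π[12]=0 (border '')
j=13 s[j]='a': π[13]=0 (border '')
j=14 s[j]='b': π[14]=1 (border 'b')
j=15 s[j]='d': k: 1→0; π[15]=0 (border '')
j=16 s[j]='a': π[16]=0 (border '')
j=17 s[j]='d': π[17]=0 (border '')
j=18 s[j]='b': π[18]=1 (border 'b')
j=19 s[j]='c': π[19]=2 (border 'bc')
j=20 s[j]='d': k: 2→0; π[20]=0 (border '')
j=21 s[j]='c': π[21]=0 (border '')
j=22 s[j]='b': π[22]=1 (border 'b')
j=23 s[j]='b': k: 1→0; π[23]=1 (border 'b')
j=24 s[j]='a': k: 1→0; π[24]=0 (border '')
j=25 s[j]='c': π[25]=0 (border '')
j=26 s[j]='a': π[26]=0 (border '')
j=27 s[j]='c': π[27]=0 (border '')
j=28 s[j]='c': π[28]=0 (border '')
j=29 s[j]='a': π[29]=0 (border '')
j=30 s[j]='d': π[30]=0 (border '')
j=31 s[j]='c': π[31]=0 (border '')
j=32 s[j]='b': π[32]=1 (border 'b')
j=33 s[j]='d': k: 1→0; π[33]=0 (border '')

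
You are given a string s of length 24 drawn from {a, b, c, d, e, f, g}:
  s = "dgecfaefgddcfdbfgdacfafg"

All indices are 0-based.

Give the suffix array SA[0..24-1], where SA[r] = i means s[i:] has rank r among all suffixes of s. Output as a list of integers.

[18, 5, 21, 14, 3, 19, 11, 17, 13, 10, 9, 0, 2, 6, 4, 20, 12, 22, 15, 7, 23, 16, 8, 1]

sorted suffixes:
  #0 SA[0]=18  'acfafg'
  #1 SA[1]=5  'aefgddcfdbfgdacfafg'
  #2 SA[2]=21  'afg'
  #3 SA[3]=14  'bfgdacfafg'
  #4 SA[4]=3  'cfaefgddcfdbfgdacfafg'
  #5 SA[5]=19  'cfafg'
  #6 SA[6]=11  'cfdbfgdacfafg'
  #7 SA[7]=17  'dacfafg'
  #8 SA[8]=13  'dbfgdacfafg'
  #9 SA[9]=10  'dcfdbfgdacfafg'
  #10 SA[10]=9  'ddcfdbfgdacfafg'
  #11 SA[11]=0  'dgecfaefgddcfdbfgdacfafg'
  #12 SA[12]=2  'ecfaefgddcfdbfgdacfafg'
  #13 SA[13]=6  'efgddcfdbfgdacfafg'
  #14 SA[14]=4  'faefgddcfdbfgdacfafg'
  #15 SA[15]=20  'fafg'
  #16 SA[16]=12  'fdbfgdacfafg'
  #17 SA[17]=22  'fg'
  #18 SA[18]=15  'fgdacfafg'
  #19 SA[19]=7  'fgddcfdbfgdacfafg'
  #20 SA[20]=23  'g'
  #21 SA[21]=16  'gdacfafg'
  #22 SA[22]=8  'gddcfdbfgdacfafg'
  #23 SA[23]=1  'gecfaefgddcfdbfgdacfafg'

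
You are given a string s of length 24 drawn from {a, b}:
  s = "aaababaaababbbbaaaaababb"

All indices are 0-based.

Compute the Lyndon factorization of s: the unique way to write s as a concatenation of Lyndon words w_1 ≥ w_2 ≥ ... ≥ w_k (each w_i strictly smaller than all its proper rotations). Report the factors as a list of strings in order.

emit factor 1: 'aaababaaababbbb' (i=0, period=15)
emit factor 2: 'aaaaababb' (i=15, period=9)

["aaababaaababbbb", "aaaaababb"]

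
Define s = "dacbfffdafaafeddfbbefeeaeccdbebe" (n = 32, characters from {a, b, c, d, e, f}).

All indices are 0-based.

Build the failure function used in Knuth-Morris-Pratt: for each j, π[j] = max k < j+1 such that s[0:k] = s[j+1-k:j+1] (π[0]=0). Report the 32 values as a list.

π[0] = 0
j=1 s[j]='a': π[1]=0 (border '')
j=2 s[j]='c': π[2]=0 (border '')
j=3 s[j]='b': π[3]=0 (border '')
j=4 s[j]='f': π[4]=0 (border '')
j=5 s[j]='f': π[5]=0 (border '')
j=6 s[j]='f': π[6]=0 (border '')
j=7 s[j]='d': π[7]=1 (border 'd')
j=8 s[j]='a': π[8]=2 (border 'da')
j=9 s[j]='f': k: 2→0; π[9]=0 (border '')
j=10 s[j]='a': π[10]=0 (border '')
j=11 s[j]='a': π[11]=0 (border '')
j=12 s[j]='f': π[12]=0 (border '')
j=13 s[j]='e': π[13]=0 (border '')
j=14 s[j]='d': π[14]=1 (border 'd')
j=15 s[j]='d': k: 1→0; π[15]=1 (border 'd')
j=16 s[j]='f': k: 1→0; π[16]=0 (border '')
j=17 s[j]='b': π[17]=0 (border '')
j=18 s[j]='b': π[18]=0 (border '')
j=19 s[j]='e': π[19]=0 (border '')
j=20 s[j]='f': π[20]=0 (border '')
j=21 s[j]='e': π[21]=0 (border '')
j=22 s[j]='e': π[22]=0 (border '')
j=23 s[j]='a': π[23]=0 (border '')
j=24 s[j]='e': π[24]=0 (border '')
j=25 s[j]='c': π[25]=0 (border '')
j=26 s[j]='c': π[26]=0 (border '')
j=27 s[j]='d': π[27]=1 (border 'd')
j=28 s[j]='b': k: 1→0; π[28]=0 (border '')
j=29 s[j]='e': π[29]=0 (border '')
j=30 s[j]='b': π[30]=0 (border '')
j=31 s[j]='e': π[31]=0 (border '')

[0, 0, 0, 0, 0, 0, 0, 1, 2, 0, 0, 0, 0, 0, 1, 1, 0, 0, 0, 0, 0, 0, 0, 0, 0, 0, 0, 1, 0, 0, 0, 0]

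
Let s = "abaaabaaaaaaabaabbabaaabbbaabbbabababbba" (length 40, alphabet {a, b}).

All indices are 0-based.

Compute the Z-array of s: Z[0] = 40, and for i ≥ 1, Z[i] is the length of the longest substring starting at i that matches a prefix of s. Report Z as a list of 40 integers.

Z[0]=40
i=1: i≥r, start 0; Z[1]=0
i=2: i≥r, start 0; Z[2]=1 grow→box=[2,3)
i=3: i≥r, start 0; Z[3]=1 grow→box=[3,4)
i=4: i≥r, start 0; Z[4]=5 grow→box=[4,9)
i=5: min(r-i=4, Z[1]=0)=0; Z[5]=0
i=6: min(r-i=3, Z[2]=1)=1; Z[6]=1
i=7: min(r-i=2, Z[3]=1)=1; Z[7]=1
i=8: min(r-i=1, Z[4]=5)=1; Z[8]=1
i=9: i≥r, start 0; Z[9]=1 grow→box=[9,10)
i=10: i≥r, start 0; Z[10]=1 grow→box=[10,11)
i=11: i≥r, start 0; Z[11]=1 grow→box=[11,12)
i=12: i≥r, start 0; Z[12]=4 grow→box=[12,16)
i=13: min(r-i=3, Z[1]=0)=0; Z[13]=0
i=14: min(r-i=2, Z[2]=1)=1; Z[14]=1
i=15: min(r-i=1, Z[3]=1)=1; Z[15]=2 grow→box=[15,17)
i=16: min(r-i=1, Z[1]=0)=0; Z[16]=0
i=17: i≥r, start 0; Z[17]=0
i=18: i≥r, start 0; Z[18]=6 grow→box=[18,24)
i=19: min(r-i=5, Z[1]=0)=0; Z[19]=0
i=20: min(r-i=4, Z[2]=1)=1; Z[20]=1
i=21: min(r-i=3, Z[3]=1)=1; Z[21]=1
i=22: min(r-i=2, Z[4]=5)=2; Z[22]=2
i=23: min(r-i=1, Z[5]=0)=0; Z[23]=0
i=24: i≥r, start 0; Z[24]=0
i=25: i≥r, start 0; Z[25]=0
i=26: i≥r, start 0; Z[26]=1 grow→box=[26,27)
i=27: i≥r, start 0; Z[27]=2 grow→box=[27,29)
i=28: min(r-i=1, Z[1]=0)=0; Z[28]=0
i=29: i≥r, start 0; Z[29]=0
i=30: i≥r, start 0; Z[30]=0
i=31: i≥r, start 0; Z[31]=3 grow→box=[31,34)
i=32: min(r-i=2, Z[1]=0)=0; Z[32]=0
i=33: min(r-i=1, Z[2]=1)=1; Z[33]=3 grow→box=[33,36)
i=34: min(r-i=2, Z[1]=0)=0; Z[34]=0
i=35: min(r-i=1, Z[2]=1)=1; Z[35]=2 grow→box=[35,37)
i=36: min(r-i=1, Z[1]=0)=0; Z[36]=0
i=37: i≥r, start 0; Z[37]=0
i=38: i≥r, start 0; Z[38]=0
i=39: i≥r, start 0; Z[39]=1 grow→box=[39,40)

[40, 0, 1, 1, 5, 0, 1, 1, 1, 1, 1, 1, 4, 0, 1, 2, 0, 0, 6, 0, 1, 1, 2, 0, 0, 0, 1, 2, 0, 0, 0, 3, 0, 3, 0, 2, 0, 0, 0, 1]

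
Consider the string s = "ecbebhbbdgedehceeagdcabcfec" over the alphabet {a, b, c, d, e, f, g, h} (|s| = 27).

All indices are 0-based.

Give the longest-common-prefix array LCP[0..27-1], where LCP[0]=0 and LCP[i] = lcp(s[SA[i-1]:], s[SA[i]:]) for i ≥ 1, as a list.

rank | idx | suffix
   0 |  21 | abcfec
   1 |  17 | agdcabcfec
   2 |   6 | bbdgedehceeagdcabcfec
   3 |  22 | bcfec
   4 |   7 | bdgedehceeagdcabcfec
   5 |   2 | bebhbbdgedehceeagdcabcfec
   6 |   4 | bhbbdgedehceeagdcabcfec
   7 |  26 | c
   8 |  20 | cabcfec
   9 |   1 | cbebhbbdgedehceeagdcabcfec
  10 |  14 | ceeagdcabcfec
  11 |  23 | cfec
  12 |  19 | dcabcfec
  13 |  11 | dehceeagdcabcfec
  14 |   8 | dgedehceeagdcabcfec
  15 |  16 | eagdcabcfec
  16 |   3 | ebhbbdgedehceeagdcabcfec
  17 |  25 | ec
  18 |   0 | ecbebhbbdgedehceeagdcabcfec
  19 |  10 | edehceeagdcabcfec
  20 |  15 | eeagdcabcfec
  21 |  12 | ehceeagdcabcfec
  22 |  24 | fec
  23 |  18 | gdcabcfec
  24 |   9 | gedehceeagdcabcfec
  25 |   5 | hbbdgedehceeagdcabcfec
  26 |  13 | hceeagdcabcfec

SA = [21, 17, 6, 22, 7, 2, 4, 26, 20, 1, 14, 23, 19, 11, 8, 16, 3, 25, 0, 10, 15, 12, 24, 18, 9, 5, 13]
rank  pair      lcp
   1  s[21:],s[17:]  1  'a'
   2  s[17:],s[6:]  0  ''
   3  s[6:],s[22:]  1  'b'
   4  s[22:],s[7:]  1  'b'
   5  s[7:],s[2:]  1  'b'
   6  s[2:],s[4:]  1  'b'
   7  s[4:],s[26:]  0  ''
   8  s[26:],s[20:]  1  'c'
   9  s[20:],s[1:]  1  'c'
  10  s[1:],s[14:]  1  'c'
  11  s[14:],s[23:]  1  'c'
  12  s[23:],s[19:]  0  ''
  13  s[19:],s[11:]  1  'd'
  14  s[11:],s[8:]  1  'd'
  15  s[8:],s[16:]  0  ''
  16  s[16:],s[3:]  1  'e'
  17  s[3:],s[25:]  1  'e'
  18  s[25:],s[0:]  2  'ec'
  19  s[0:],s[10:]  1  'e'
  20  s[10:],s[15:]  1  'e'
  21  s[15:],s[12:]  1  'e'
  22  s[12:],s[24:]  0  ''
  23  s[24:],s[18:]  0  ''
  24  s[18:],s[9:]  1  'g'
  25  s[9:],s[5:]  0  ''
  26  s[5:],s[13:]  1  'h'

[0, 1, 0, 1, 1, 1, 1, 0, 1, 1, 1, 1, 0, 1, 1, 0, 1, 1, 2, 1, 1, 1, 0, 0, 1, 0, 1]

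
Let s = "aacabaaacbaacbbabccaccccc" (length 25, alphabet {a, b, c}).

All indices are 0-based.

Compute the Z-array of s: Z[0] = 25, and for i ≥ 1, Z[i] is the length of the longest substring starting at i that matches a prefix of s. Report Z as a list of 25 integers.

Z[0]=25
i=1: outside box; Z[1]=1 scan→box=[1,2)
i=2: outside box; Z[2]=0
i=3: outside box; Z[3]=1 scan→box=[3,4)
i=4: outside box; Z[4]=0
i=5: outside box; Z[5]=2 scan→box=[5,7)
i=6: min(r-i=1, Z[1]=1)=1; Z[6]=3 scan→box=[6,9)
i=7: min(r-i=2, Z[1]=1)=1; Z[7]=1
i=8: min(r-i=1, Z[2]=0)=0; Z[8]=0
i=9: outside box; Z[9]=0
i=10: outside box; Z[10]=3 scan→box=[10,13)
i=11: min(r-i=2, Z[1]=1)=1; Z[11]=1
i=12: min(r-i=1, Z[2]=0)=0; Z[12]=0
i=13: outside box; Z[13]=0
i=14: outside box; Z[14]=0
i=15: outside box; Z[15]=1 scan→box=[15,16)
i=16: outside box; Z[16]=0
i=17: outside box; Z[17]=0
i=18: outside box; Z[18]=0
i=19: outside box; Z[19]=1 scan→box=[19,20)
i=20: outside box; Z[20]=0
i=21: outside box; Z[21]=0
i=22: outside box; Z[22]=0
i=23: outside box; Z[23]=0
i=24: outside box; Z[24]=0

[25, 1, 0, 1, 0, 2, 3, 1, 0, 0, 3, 1, 0, 0, 0, 1, 0, 0, 0, 1, 0, 0, 0, 0, 0]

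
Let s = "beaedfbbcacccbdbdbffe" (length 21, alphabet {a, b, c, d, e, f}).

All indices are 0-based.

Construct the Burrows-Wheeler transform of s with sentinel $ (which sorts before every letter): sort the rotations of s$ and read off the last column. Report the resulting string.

rank  rotation                last
    0  $beaedfbbcacccbdbdbffe  e
    1  acccbdbdbffe$beaedfbbc  c
    2  aedfbbcacccbdbdbffe$be  e
    3  bbcacccbdbdbffe$beaedf  f
    4  bcacccbdbdbffe$beaedfb  b
    5  bdbdbffe$beaedfbbcaccc  c
    6  bdbffe$beaedfbbcacccbd  d
    7  beaedfbbcacccbdbdbffe$  $
    8  bffe$beaedfbbcacccbdbd  d
    9  cacccbdbdbffe$beaedfbb  b
   10  cbdbdbffe$beaedfbbcacc  c
   11  ccbdbdbffe$beaedfbbcac  c
   12  cccbdbdbffe$beaedfbbca  a
   13  dbdbffe$beaedfbbcacccb  b
   14  dbffe$beaedfbbcacccbdb  b
   15  dfbbcacccbdbdbffe$beae  e
   16  e$beaedfbbcacccbdbdbff  f
   17  eaedfbbcacccbdbdbffe$b  b
   18  edfbbcacccbdbdbffe$bea  a
   19  fbbcacccbdbdbffe$beaed  d
   20  fe$beaedfbbcacccbdbdbf  f
   21  ffe$beaedfbbcacccbdbdb  b

ecefbcd$dbccabbefbadfb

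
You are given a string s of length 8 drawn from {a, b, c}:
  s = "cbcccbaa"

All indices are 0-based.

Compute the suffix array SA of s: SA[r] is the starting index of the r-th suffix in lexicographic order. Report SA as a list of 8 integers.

sorted suffixes:
  #0 SA[0]=7  'a'
  #1 SA[1]=6  'aa'
  #2 SA[2]=5  'baa'
  #3 SA[3]=1  'bcccbaa'
  #4 SA[4]=4  'cbaa'
  #5 SA[5]=0  'cbcccbaa'
  #6 SA[6]=3  'ccbaa'
  #7 SA[7]=2  'cccbaa'

[7, 6, 5, 1, 4, 0, 3, 2]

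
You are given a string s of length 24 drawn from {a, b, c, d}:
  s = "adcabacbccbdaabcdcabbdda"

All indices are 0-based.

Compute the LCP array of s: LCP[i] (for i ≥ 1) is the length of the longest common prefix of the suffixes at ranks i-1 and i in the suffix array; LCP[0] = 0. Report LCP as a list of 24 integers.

[0, 1, 1, 2, 2, 1, 1, 0, 1, 1, 2, 1, 2, 0, 3, 1, 2, 1, 1, 0, 2, 1, 4, 1]

sorted suffixes:
  #0 SA[0]=23  'a'
  #1 SA[1]=12  'aabcdcabbdda'
  #2 SA[2]=3  'abacbccbdaabcdcabbdda'
  #3 SA[3]=18  'abbdda'
  #4 SA[4]=13  'abcdcabbdda'
  #5 SA[5]=5  'acbccbdaabcdcabbdda'
  #6 SA[6]=0  'adcabacbccbdaabcdcabbdda'
  #7 SA[7]=4  'bacbccbdaabcdcabbdda'
  #8 SA[8]=19  'bbdda'
  #9 SA[9]=7  'bccbdaabcdcabbdda'
  #10 SA[10]=14  'bcdcabbdda'
  #11 SA[11]=10  'bdaabcdcabbdda'
  #12 SA[12]=20  'bdda'
  #13 SA[13]=2  'cabacbccbdaabcdcabbdda'
  #14 SA[14]=17  'cabbdda'
  #15 SA[15]=6  'cbccbdaabcdcabbdda'
  #16 SA[16]=9  'cbdaabcdcabbdda'
  #17 SA[17]=8  'ccbdaabcdcabbdda'
  #18 SA[18]=15  'cdcabbdda'
  #19 SA[19]=22  'da'
  #20 SA[20]=11  'daabcdcabbdda'
  #21 SA[21]=1  'dcabacbccbdaabcdcabbdda'
  #22 SA[22]=16  'dcabbdda'
  #23 SA[23]=21  'dda'

SA = [23, 12, 3, 18, 13, 5, 0, 4, 19, 7, 14, 10, 20, 2, 17, 6, 9, 8, 15, 22, 11, 1, 16, 21]
rank  pair      lcp
   1  s[23:],s[12:]  1  'a'
   2  s[12:],s[3:]  1  'a'
   3  s[3:],s[18:]  2  'ab'
   4  s[18:],s[13:]  2  'ab'
   5  s[13:],s[5:]  1  'a'
   6  s[5:],s[0:]  1  'a'
   7  s[0:],s[4:]  0  ''
   8  s[4:],s[19:]  1  'b'
   9  s[19:],s[7:]  1  'b'
  10  s[7:],s[14:]  2  'bc'
  11  s[14:],s[10:]  1  'b'
  12  s[10:],s[20:]  2  'bd'
  13  s[20:],s[2:]  0  ''
  14  s[2:],s[17:]  3  'cab'
  15  s[17:],s[6:]  1  'c'
  16  s[6:],s[9:]  2  'cb'
  17  s[9:],s[8:]  1  'c'
  18  s[8:],s[15:]  1  'c'
  19  s[15:],s[22:]  0  ''
  20  s[22:],s[11:]  2  'da'
  21  s[11:],s[1:]  1  'd'
  22  s[1:],s[16:]  4  'dcab'
  23  s[16:],s[21:]  1  'd'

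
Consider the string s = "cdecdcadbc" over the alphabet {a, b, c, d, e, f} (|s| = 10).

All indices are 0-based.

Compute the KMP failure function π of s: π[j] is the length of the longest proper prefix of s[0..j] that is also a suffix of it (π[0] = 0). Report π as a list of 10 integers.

[0, 0, 0, 1, 2, 1, 0, 0, 0, 1]

π[0] = 0
j=1 s[j]='d': π[1]=0 (border '')
j=2 s[j]='e': π[2]=0 (border '')
j=3 s[j]='c': π[3]=1 (border 'c')
j=4 s[j]='d': π[4]=2 (border 'cd')
j=5 s[j]='c': k: 2→0; π[5]=1 (border 'c')
j=6 s[j]='a': k: 1→0; π[6]=0 (border '')
j=7 s[j]='d': π[7]=0 (border '')
j=8 s[j]='b': π[8]=0 (border '')
j=9 s[j]='c': π[9]=1 (border 'c')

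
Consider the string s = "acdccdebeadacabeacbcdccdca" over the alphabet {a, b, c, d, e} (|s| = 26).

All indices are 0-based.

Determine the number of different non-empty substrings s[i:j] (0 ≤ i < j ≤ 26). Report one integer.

rank→(start, suffix):
  0 → (25, 'a')
  1 → (13, 'abeacbcdccdca')
  2 → (11, 'acabeacbcdccdca')
  3 → (16, 'acbcdccdca')
  4 → (0, 'acdccdebeadacabeacbcdccdca')
  5 → (9, 'adacabeacbcdccdca')
  6 → (18, 'bcdccdca')
  7 → (14, 'beacbcdccdca')
  8 → (7, 'beadacabeacbcdccdca')
  9 → (24, 'ca')
  10 → (12, 'cabeacbcdccdca')
  11 → (17, 'cbcdccdca')
  12 → (21, 'ccdca')
  13 → (3, 'ccdebeadacabeacbcdccdca')
  14 → (22, 'cdca')
  15 → (19, 'cdccdca')
  16 → (1, 'cdccdebeadacabeacbcdccdca')
  17 → (4, 'cdebeadacabeacbcdccdca')
  18 → (10, 'dacabeacbcdccdca')
  19 → (23, 'dca')
  20 → (20, 'dccdca')
  21 → (2, 'dccdebeadacabeacbcdccdca')
  22 → (5, 'debeadacabeacbcdccdca')
  23 → (15, 'eacbcdccdca')
  24 → (8, 'eadacabeacbcdccdca')
  25 → (6, 'ebeadacabeacbcdccdca')

SA = [25, 13, 11, 16, 0, 9, 18, 14, 7, 24, 12, 17, 21, 3, 22, 19, 1, 4, 10, 23, 20, 2, 5, 15, 8, 6]
i: (SA[i-1],SA[i]) lcp shared
  1: (25,13) 1 'a'
  2: (13,11) 1 'a'
  3: (11,16) 2 'ac'
  4: (16,0) 2 'ac'
  5: (0,9) 1 'a'
  6: (9,18) 0 ''
  7: (18,14) 1 'b'
  8: (14,7) 3 'bea'
  9: (7,24) 0 ''
  10: (24,12) 2 'ca'
  11: (12,17) 1 'c'
  12: (17,21) 1 'c'
  13: (21,3) 3 'ccd'
  14: (3,22) 1 'c'
  15: (22,19) 3 'cdc'
  16: (19,1) 5 'cdccd'
  17: (1,4) 2 'cd'
  18: (4,10) 0 ''
  19: (10,23) 1 'd'
  20: (23,20) 2 'dc'
  21: (20,2) 4 'dccd'
  22: (2,5) 1 'd'
  23: (5,15) 0 ''
  24: (15,8) 2 'ea'
  25: (8,6) 1 'e'

n(n+1)/2 = 26·27/2 = 351
Σ LCP = 0 + 1 + 1 + 2 + 2 + 1 + 0 + 1 + 3 + 0 + 2 + 1 + 1 + 3 + 1 + 3 + 5 + 2 + 0 + 1 + 2 + 4 + 1 + 0 + 2 + 1 = 40
distinct = 351 − 40 = 311

311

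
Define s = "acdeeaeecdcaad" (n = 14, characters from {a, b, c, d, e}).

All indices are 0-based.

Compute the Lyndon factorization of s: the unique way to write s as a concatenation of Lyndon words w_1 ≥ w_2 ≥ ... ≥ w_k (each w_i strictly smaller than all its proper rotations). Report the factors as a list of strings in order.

emit factor 1: 'acdeeaeecdc' (i=0, period=11)
emit factor 2: 'aad' (i=11, period=3)

["acdeeaeecdc", "aad"]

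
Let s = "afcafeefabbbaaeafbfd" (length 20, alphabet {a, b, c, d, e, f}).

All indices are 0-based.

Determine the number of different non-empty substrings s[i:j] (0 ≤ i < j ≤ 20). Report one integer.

193

rank | idx | suffix
   0 |  12 | aaeafbfd
   1 |   8 | abbbaaeafbfd
   2 |  13 | aeafbfd
   3 |  15 | afbfd
   4 |   0 | afcafeefabbbaaeafbfd
   5 |   3 | afeefabbbaaeafbfd
   6 |  11 | baaeafbfd
   7 |  10 | bbaaeafbfd
   8 |   9 | bbbaaeafbfd
   9 |  17 | bfd
  10 |   2 | cafeefabbbaaeafbfd
  11 |  19 | d
  12 |  14 | eafbfd
  13 |   5 | eefabbbaaeafbfd
  14 |   6 | efabbbaaeafbfd
  15 |   7 | fabbbaaeafbfd
  16 |  16 | fbfd
  17 |   1 | fcafeefabbbaaeafbfd
  18 |  18 | fd
  19 |   4 | feefabbbaaeafbfd

SA = [12, 8, 13, 15, 0, 3, 11, 10, 9, 17, 2, 19, 14, 5, 6, 7, 16, 1, 18, 4]
[i] adj suffixes → lcp
  [1] 12/8 → 1 ('a')
  [2] 8/13 → 1 ('a')
  [3] 13/15 → 1 ('a')
  [4] 15/0 → 2 ('af')
  [5] 0/3 → 2 ('af')
  [6] 3/11 → 0 ('')
  [7] 11/10 → 1 ('b')
  [8] 10/9 → 2 ('bb')
  [9] 9/17 → 1 ('b')
  [10] 17/2 → 0 ('')
  [11] 2/19 → 0 ('')
  [12] 19/14 → 0 ('')
  [13] 14/5 → 1 ('e')
  [14] 5/6 → 1 ('e')
  [15] 6/7 → 0 ('')
  [16] 7/16 → 1 ('f')
  [17] 16/1 → 1 ('f')
  [18] 1/18 → 1 ('f')
  [19] 18/4 → 1 ('f')

n(n+1)/2 = 20·21/2 = 210
Σ LCP = 0 + 1 + 1 + 1 + 2 + 2 + 0 + 1 + 2 + 1 + 0 + 0 + 0 + 1 + 1 + 0 + 1 + 1 + 1 + 1 = 17
distinct = 210 − 17 = 193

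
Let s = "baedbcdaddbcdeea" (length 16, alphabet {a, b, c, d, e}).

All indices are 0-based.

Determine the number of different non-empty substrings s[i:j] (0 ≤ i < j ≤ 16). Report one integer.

sorted suffixes:
  #0 SA[0]=15  'a'
  #1 SA[1]=7  'addbcdeea'
  #2 SA[2]=1  'aedbcdaddbcdeea'
  #3 SA[3]=0  'baedbcdaddbcdeea'
  #4 SA[4]=4  'bcdaddbcdeea'
  #5 SA[5]=10  'bcdeea'
  #6 SA[6]=5  'cdaddbcdeea'
  #7 SA[7]=11  'cdeea'
  #8 SA[8]=6  'daddbcdeea'
  #9 SA[9]=3  'dbcdaddbcdeea'
  #10 SA[10]=9  'dbcdeea'
  #11 SA[11]=8  'ddbcdeea'
  #12 SA[12]=12  'deea'
  #13 SA[13]=14  'ea'
  #14 SA[14]=2  'edbcdaddbcdeea'
  #15 SA[15]=13  'eea'

SA = [15, 7, 1, 0, 4, 10, 5, 11, 6, 3, 9, 8, 12, 14, 2, 13]
i: (SA[i-1],SA[i]) lcp shared
  1: (15,7) 1 'a'
  2: (7,1) 1 'a'
  3: (1,0) 0 ''
  4: (0,4) 1 'b'
  5: (4,10) 3 'bcd'
  6: (10,5) 0 ''
  7: (5,11) 2 'cd'
  8: (11,6) 0 ''
  9: (6,3) 1 'd'
  10: (3,9) 4 'dbcd'
  11: (9,8) 1 'd'
  12: (8,12) 1 'd'
  13: (12,14) 0 ''
  14: (14,2) 1 'e'
  15: (2,13) 1 'e'

n(n+1)/2 = 16·17/2 = 136
Σ LCP = 0 + 1 + 1 + 0 + 1 + 3 + 0 + 2 + 0 + 1 + 4 + 1 + 1 + 0 + 1 + 1 = 17
distinct = 136 − 17 = 119

119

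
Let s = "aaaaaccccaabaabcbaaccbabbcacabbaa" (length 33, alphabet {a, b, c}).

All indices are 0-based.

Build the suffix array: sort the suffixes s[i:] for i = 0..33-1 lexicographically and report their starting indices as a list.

[32, 31, 0, 1, 2, 9, 12, 17, 3, 10, 28, 22, 13, 26, 18, 4, 30, 11, 16, 21, 29, 23, 24, 14, 8, 27, 25, 15, 20, 7, 19, 6, 5]

rank→(start, suffix):
  0 → (32, 'a')
  1 → (31, 'aa')
  2 → (0, 'aaaaaccccaabaabcbaaccbabbcacabbaa')
  3 → (1, 'aaaaccccaabaabcbaaccbabbcacabbaa')
  4 → (2, 'aaaccccaabaabcbaaccbabbcacabbaa')
  5 → (9, 'aabaabcbaaccbabbcacabbaa')
  6 → (12, 'aabcbaaccbabbcacabbaa')
  7 → (17, 'aaccbabbcacabbaa')
  8 → (3, 'aaccccaabaabcbaaccbabbcacabbaa')
  9 → (10, 'abaabcbaaccbabbcacabbaa')
  10 → (28, 'abbaa')
  11 → (22, 'abbcacabbaa')
  12 → (13, 'abcbaaccbabbcacabbaa')
  13 → (26, 'acabbaa')
  14 → (18, 'accbabbcacabbaa')
  15 → (4, 'accccaabaabcbaaccbabbcacabbaa')
  16 → (30, 'baa')
  17 → (11, 'baabcbaaccbabbcacabbaa')
  18 → (16, 'baaccbabbcacabbaa')
  19 → (21, 'babbcacabbaa')
  20 → (29, 'bbaa')
  21 → (23, 'bbcacabbaa')
  22 → (24, 'bcacabbaa')
  23 → (14, 'bcbaaccbabbcacabbaa')
  24 → (8, 'caabaabcbaaccbabbcacabbaa')
  25 → (27, 'cabbaa')
  26 → (25, 'cacabbaa')
  27 → (15, 'cbaaccbabbcacabbaa')
  28 → (20, 'cbabbcacabbaa')
  29 → (7, 'ccaabaabcbaaccbabbcacabbaa')
  30 → (19, 'ccbabbcacabbaa')
  31 → (6, 'cccaabaabcbaaccbabbcacabbaa')
  32 → (5, 'ccccaabaabcbaaccbabbcacabbaa')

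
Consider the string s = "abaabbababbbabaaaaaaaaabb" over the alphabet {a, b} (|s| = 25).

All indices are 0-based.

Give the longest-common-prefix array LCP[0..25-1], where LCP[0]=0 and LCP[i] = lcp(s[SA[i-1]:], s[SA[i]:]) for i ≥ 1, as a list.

[0, 8, 7, 6, 5, 4, 3, 2, 4, 1, 4, 3, 2, 3, 3, 0, 1, 3, 2, 4, 3, 1, 2, 5, 2]

sorted suffixes:
  #0 SA[0]=14  'aaaaaaaaabb'
  #1 SA[1]=15  'aaaaaaaabb'
  #2 SA[2]=16  'aaaaaaabb'
  #3 SA[3]=17  'aaaaaabb'
  #4 SA[4]=18  'aaaaabb'
  #5 SA[5]=19  'aaaabb'
  #6 SA[6]=20  'aaabb'
  #7 SA[7]=21  'aabb'
  #8 SA[8]=2  'aabbababbbabaaaaaaaaabb'
  #9 SA[9]=12  'abaaaaaaaaabb'
  #10 SA[10]=0  'abaabbababbbabaaaaaaaaabb'
  #11 SA[11]=6  'ababbbabaaaaaaaaabb'
  #12 SA[12]=22  'abb'
  #13 SA[13]=3  'abbababbbabaaaaaaaaabb'
  #14 SA[14]=8  'abbbabaaaaaaaaabb'
  #15 SA[15]=24  'b'
  #16 SA[16]=13  'baaaaaaaaabb'
  #17 SA[17]=1  'baabbababbbabaaaaaaaaabb'
  #18 SA[18]=11  'babaaaaaaaaabb'
  #19 SA[19]=5  'bababbbabaaaaaaaaabb'
  #20 SA[20]=7  'babbbabaaaaaaaaabb'
  #21 SA[21]=23  'bb'
  #22 SA[22]=10  'bbabaaaaaaaaabb'
  #23 SA[23]=4  'bbababbbabaaaaaaaaabb'
  #24 SA[24]=9  'bbbabaaaaaaaaabb'

SA = [14, 15, 16, 17, 18, 19, 20, 21, 2, 12, 0, 6, 22, 3, 8, 24, 13, 1, 11, 5, 7, 23, 10, 4, 9]
rank  pair      lcp
   1  s[14:],s[15:]  8  'aaaaaaaa'
   2  s[15:],s[16:]  7  'aaaaaaa'
   3  s[16:],s[17:]  6  'aaaaaa'
   4  s[17:],s[18:]  5  'aaaaa'
   5  s[18:],s[19:]  4  'aaaa'
   6  s[19:],s[20:]  3  'aaa'
   7  s[20:],s[21:]  2  'aa'
   8  s[21:],s[2:]  4  'aabb'
   9  s[2:],s[12:]  1  'a'
  10  s[12:],s[0:]  4  'abaa'
  11  s[0:],s[6:]  3  'aba'
  12  s[6:],s[22:]  2  'ab'
  13  s[22:],s[3:]  3  'abb'
  14  s[3:],s[8:]  3  'abb'
  15  s[8:],s[24:]  0  ''
  16  s[24:],s[13:]  1  'b'
  17  s[13:],s[1:]  3  'baa'
  18  s[1:],s[11:]  2  'ba'
  19  s[11:],s[5:]  4  'baba'
  20  s[5:],s[7:]  3  'bab'
  21  s[7:],s[23:]  1  'b'
  22  s[23:],s[10:]  2  'bb'
  23  s[10:],s[4:]  5  'bbaba'
  24  s[4:],s[9:]  2  'bb'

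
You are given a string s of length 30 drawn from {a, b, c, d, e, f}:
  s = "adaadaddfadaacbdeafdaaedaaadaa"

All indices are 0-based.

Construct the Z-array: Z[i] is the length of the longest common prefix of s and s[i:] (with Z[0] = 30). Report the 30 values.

[30, 0, 1, 3, 0, 2, 0, 0, 0, 4, 0, 1, 1, 0, 0, 0, 0, 1, 0, 0, 1, 1, 0, 0, 1, 1, 4, 0, 1, 1]

Z[0]=30
i=1: outside box; Z[1]=0
i=2: outside box; Z[2]=1 scan→box=[2,3)
i=3: outside box; Z[3]=3 scan→box=[3,6)
i=4: min(r-i=2, Z[1]=0)=0; Z[4]=0
i=5: min(r-i=1, Z[2]=1)=1; Z[5]=2 scan→box=[5,7)
i=6: min(r-i=1, Z[1]=0)=0; Z[6]=0
i=7: outside box; Z[7]=0
i=8: outside box; Z[8]=0
i=9: outside box; Z[9]=4 scan→box=[9,13)
i=10: min(r-i=3, Z[1]=0)=0; Z[10]=0
i=11: min(r-i=2, Z[2]=1)=1; Z[11]=1
i=12: min(r-i=1, Z[3]=3)=1; Z[12]=1
i=13: outside box; Z[13]=0
i=14: outside box; Z[14]=0
i=15: outside box; Z[15]=0
i=16: outside box; Z[16]=0
i=17: outside box; Z[17]=1 scan→box=[17,18)
i=18: outside box; Z[18]=0
i=19: outside box; Z[19]=0
i=20: outside box; Z[20]=1 scan→box=[20,21)
i=21: outside box; Z[21]=1 scan→box=[21,22)
i=22: outside box; Z[22]=0
i=23: outside box; Z[23]=0
i=24: outside box; Z[24]=1 scan→box=[24,25)
i=25: outside box; Z[25]=1 scan→box=[25,26)
i=26: outside box; Z[26]=4 scan→box=[26,30)
i=27: min(r-i=3, Z[1]=0)=0; Z[27]=0
i=28: min(r-i=2, Z[2]=1)=1; Z[28]=1
i=29: min(r-i=1, Z[3]=3)=1; Z[29]=1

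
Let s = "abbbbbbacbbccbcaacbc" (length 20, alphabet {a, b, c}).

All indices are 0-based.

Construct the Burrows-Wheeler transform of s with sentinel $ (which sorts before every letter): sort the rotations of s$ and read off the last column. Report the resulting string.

cc$babbbbbacccbbbaacb

rank  rotation               last
    0  $abbbbbbacbbccbcaacbc  c
    1  aacbc$abbbbbbacbbccbc  c
    2  abbbbbbacbbccbcaacbc$  $
    3  acbbccbcaacbc$abbbbbb  b
    4  acbc$abbbbbbacbbccbca  a
    5  bacbbccbcaacbc$abbbbb  b
    6  bbacbbccbcaacbc$abbbb  b
    7  bbbacbbccbcaacbc$abbb  b
    8  bbbbacbbccbcaacbc$abb  b
    9  bbbbbacbbccbcaacbc$ab  b
   10  bbbbbbacbbccbcaacbc$a  a
   11  bbccbcaacbc$abbbbbbac  c
   12  bc$abbbbbbacbbccbcaac  c
   13  bcaacbc$abbbbbbacbbcc  c
   14  bccbcaacbc$abbbbbbacb  b
   15  c$abbbbbbacbbccbcaacb  b
   16  caacbc$abbbbbbacbbccb  b
   17  cbbccbcaacbc$abbbbbba  a
   18  cbc$abbbbbbacbbccbcaa  a
   19  cbcaacbc$abbbbbbacbbc  c
   20  ccbcaacbc$abbbbbbacbb  b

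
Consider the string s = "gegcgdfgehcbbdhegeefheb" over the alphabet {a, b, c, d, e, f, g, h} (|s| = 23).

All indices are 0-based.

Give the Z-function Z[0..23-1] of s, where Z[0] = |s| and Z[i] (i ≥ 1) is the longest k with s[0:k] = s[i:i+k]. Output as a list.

[23, 0, 1, 0, 1, 0, 0, 2, 0, 0, 0, 0, 0, 0, 0, 0, 2, 0, 0, 0, 0, 0, 0]

Z[0]=23
i=1: i≥r, start 0; Z[1]=0
i=2: i≥r, start 0; Z[2]=1 grow→box=[2,3)
i=3: i≥r, start 0; Z[3]=0
i=4: i≥r, start 0; Z[4]=1 grow→box=[4,5)
i=5: i≥r, start 0; Z[5]=0
i=6: i≥r, start 0; Z[6]=0
i=7: i≥r, start 0; Z[7]=2 grow→box=[7,9)
i=8: min(r-i=1, Z[1]=0)=0; Z[8]=0
i=9: i≥r, start 0; Z[9]=0
i=10: i≥r, start 0; Z[10]=0
i=11: i≥r, start 0; Z[11]=0
i=12: i≥r, start 0; Z[12]=0
i=13: i≥r, start 0; Z[13]=0
i=14: i≥r, start 0; Z[14]=0
i=15: i≥r, start 0; Z[15]=0
i=16: i≥r, start 0; Z[16]=2 grow→box=[16,18)
i=17: min(r-i=1, Z[1]=0)=0; Z[17]=0
i=18: i≥r, start 0; Z[18]=0
i=19: i≥r, start 0; Z[19]=0
i=20: i≥r, start 0; Z[20]=0
i=21: i≥r, start 0; Z[21]=0
i=22: i≥r, start 0; Z[22]=0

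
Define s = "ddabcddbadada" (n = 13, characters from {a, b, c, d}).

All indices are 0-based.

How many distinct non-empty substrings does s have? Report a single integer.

sorted suffixes:
  #0 SA[0]=12  'a'
  #1 SA[1]=2  'abcddbadada'
  #2 SA[2]=10  'ada'
  #3 SA[3]=8  'adada'
  #4 SA[4]=7  'badada'
  #5 SA[5]=3  'bcddbadada'
  #6 SA[6]=4  'cddbadada'
  #7 SA[7]=11  'da'
  #8 SA[8]=1  'dabcddbadada'
  #9 SA[9]=9  'dada'
  #10 SA[10]=6  'dbadada'
  #11 SA[11]=0  'ddabcddbadada'
  #12 SA[12]=5  'ddbadada'

SA = [12, 2, 10, 8, 7, 3, 4, 11, 1, 9, 6, 0, 5]
rank  pair      lcp
   1  s[12:],s[2:]  1  'a'
   2  s[2:],s[10:]  1  'a'
   3  s[10:],s[8:]  3  'ada'
   4  s[8:],s[7:]  0  ''
   5  s[7:],s[3:]  1  'b'
   6  s[3:],s[4:]  0  ''
   7  s[4:],s[11:]  0  ''
   8  s[11:],s[1:]  2  'da'
   9  s[1:],s[9:]  2  'da'
  10  s[9:],s[6:]  1  'd'
  11  s[6:],s[0:]  1  'd'
  12  s[0:],s[5:]  2  'dd'

n(n+1)/2 = 13·14/2 = 91
Σ LCP = 0 + 1 + 1 + 3 + 0 + 1 + 0 + 0 + 2 + 2 + 1 + 1 + 2 = 14
distinct = 91 − 14 = 77

77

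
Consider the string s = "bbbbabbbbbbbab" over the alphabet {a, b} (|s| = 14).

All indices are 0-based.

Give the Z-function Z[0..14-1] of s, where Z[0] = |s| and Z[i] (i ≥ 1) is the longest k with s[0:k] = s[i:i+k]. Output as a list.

Z[0]=14
i=1: fresh scan; Z[1]=3 grow→box=[1,4)
i=2: min(r-i=2, Z[1]=3)=2; Z[2]=2
i=3: min(r-i=1, Z[2]=2)=1; Z[3]=1
i=4: fresh scan; Z[4]=0
i=5: fresh scan; Z[5]=4 grow→box=[5,9)
i=6: min(r-i=3, Z[1]=3)=3; Z[6]=4 grow→box=[6,10)
i=7: min(r-i=3, Z[1]=3)=3; Z[7]=4 grow→box=[7,11)
i=8: min(r-i=3, Z[1]=3)=3; Z[8]=6 grow→box=[8,14)
i=9: min(r-i=5, Z[1]=3)=3; Z[9]=3
i=10: min(r-i=4, Z[2]=2)=2; Z[10]=2
i=11: min(r-i=3, Z[3]=1)=1; Z[11]=1
i=12: min(r-i=2, Z[4]=0)=0; Z[12]=0
i=13: min(r-i=1, Z[5]=4)=1; Z[13]=1

[14, 3, 2, 1, 0, 4, 4, 4, 6, 3, 2, 1, 0, 1]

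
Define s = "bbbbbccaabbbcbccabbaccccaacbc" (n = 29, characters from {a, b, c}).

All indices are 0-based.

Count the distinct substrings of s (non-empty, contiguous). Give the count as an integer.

rank | idx | suffix
   0 |   7 | aabbbcbccabbaccccaacbc
   1 |  24 | aacbc
   2 |  16 | abbaccccaacbc
   3 |   8 | abbbcbccabbaccccaacbc
   4 |  25 | acbc
   5 |  19 | accccaacbc
   6 |  18 | baccccaacbc
   7 |  17 | bbaccccaacbc
   8 |   0 | bbbbbccaabbbcbccabbaccccaacbc
   9 |   1 | bbbbccaabbbcbccabbaccccaacbc
  10 |   9 | bbbcbccabbaccccaacbc
  11 |   2 | bbbccaabbbcbccabbaccccaacbc
  12 |  10 | bbcbccabbaccccaacbc
  13 |   3 | bbccaabbbcbccabbaccccaacbc
  14 |  27 | bc
  15 |  11 | bcbccabbaccccaacbc
  16 |   4 | bccaabbbcbccabbaccccaacbc
  17 |  13 | bccabbaccccaacbc
  18 |  28 | c
  19 |   6 | caabbbcbccabbaccccaacbc
  20 |  23 | caacbc
  21 |  15 | cabbaccccaacbc
  22 |  26 | cbc
  23 |  12 | cbccabbaccccaacbc
  24 |   5 | ccaabbbcbccabbaccccaacbc
  25 |  22 | ccaacbc
  26 |  14 | ccabbaccccaacbc
  27 |  21 | cccaacbc
  28 |  20 | ccccaacbc

SA = [7, 24, 16, 8, 25, 19, 18, 17, 0, 1, 9, 2, 10, 3, 27, 11, 4, 13, 28, 6, 23, 15, 26, 12, 5, 22, 14, 21, 20]
[i] adj suffixes → lcp
  [1] 7/24 → 2 ('aa')
  [2] 24/16 → 1 ('a')
  [3] 16/8 → 3 ('abb')
  [4] 8/25 → 1 ('a')
  [5] 25/19 → 2 ('ac')
  [6] 19/18 → 0 ('')
  [7] 18/17 → 1 ('b')
  [8] 17/0 → 2 ('bb')
  [9] 0/1 → 4 ('bbbb')
  [10] 1/9 → 3 ('bbb')
  [11] 9/2 → 4 ('bbbc')
  [12] 2/10 → 2 ('bb')
  [13] 10/3 → 3 ('bbc')
  [14] 3/27 → 1 ('b')
  [15] 27/11 → 2 ('bc')
  [16] 11/4 → 2 ('bc')
  [17] 4/13 → 4 ('bcca')
  [18] 13/28 → 0 ('')
  [19] 28/6 → 1 ('c')
  [20] 6/23 → 3 ('caa')
  [21] 23/15 → 2 ('ca')
  [22] 15/26 → 1 ('c')
  [23] 26/12 → 3 ('cbc')
  [24] 12/5 → 1 ('c')
  [25] 5/22 → 4 ('ccaa')
  [26] 22/14 → 3 ('cca')
  [27] 14/21 → 2 ('cc')
  [28] 21/20 → 3 ('ccc')

n(n+1)/2 = 29·30/2 = 435
Σ LCP = 0 + 2 + 1 + 3 + 1 + 2 + 0 + 1 + 2 + 4 + 3 + 4 + 2 + 3 + 1 + 2 + 2 + 4 + 0 + 1 + 3 + 2 + 1 + 3 + 1 + 4 + 3 + 2 + 3 = 60
distinct = 435 − 60 = 375

375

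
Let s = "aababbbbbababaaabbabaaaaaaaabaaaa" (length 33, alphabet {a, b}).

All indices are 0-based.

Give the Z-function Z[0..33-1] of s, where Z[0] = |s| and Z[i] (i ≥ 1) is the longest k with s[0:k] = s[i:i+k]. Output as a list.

Z[0]=33
i=1: fresh scan; Z[1]=1 extend→box=[1,2)
i=2: fresh scan; Z[2]=0
i=3: fresh scan; Z[3]=1 extend→box=[3,4)
i=4: fresh scan; Z[4]=0
i=5: fresh scan; Z[5]=0
i=6: fresh scan; Z[6]=0
i=7: fresh scan; Z[7]=0
i=8: fresh scan; Z[8]=0
i=9: fresh scan; Z[9]=1 extend→box=[9,10)
i=10: fresh scan; Z[10]=0
i=11: fresh scan; Z[11]=1 extend→box=[11,12)
i=12: fresh scan; Z[12]=0
i=13: fresh scan; Z[13]=2 extend→box=[13,15)
i=14: min(r-i=1, Z[1]=1)=1; Z[14]=3 extend→box=[14,17)
i=15: min(r-i=2, Z[1]=1)=1; Z[15]=1
i=16: min(r-i=1, Z[2]=0)=0; Z[16]=0
i=17: fresh scan; Z[17]=0
i=18: fresh scan; Z[18]=1 extend→box=[18,19)
i=19: fresh scan; Z[19]=0
i=20: fresh scan; Z[20]=2 extend→box=[20,22)
i=21: min(r-i=1, Z[1]=1)=1; Z[21]=2 extend→box=[21,23)
i=22: min(r-i=1, Z[1]=1)=1; Z[22]=2 extend→box=[22,24)
i=23: min(r-i=1, Z[1]=1)=1; Z[23]=2 extend→box=[23,25)
i=24: min(r-i=1, Z[1]=1)=1; Z[24]=2 extend→box=[24,26)
i=25: min(r-i=1, Z[1]=1)=1; Z[25]=2 extend→box=[25,27)
i=26: min(r-i=1, Z[1]=1)=1; Z[26]=4 extend→box=[26,30)
i=27: min(r-i=3, Z[1]=1)=1; Z[27]=1
i=28: min(r-i=2, Z[2]=0)=0; Z[28]=0
i=29: min(r-i=1, Z[3]=1)=1; Z[29]=2 extend→box=[29,31)
i=30: min(r-i=1, Z[1]=1)=1; Z[30]=2 extend→box=[30,32)
i=31: min(r-i=1, Z[1]=1)=1; Z[31]=2 extend→box=[31,33)
i=32: min(r-i=1, Z[1]=1)=1; Z[32]=1

[33, 1, 0, 1, 0, 0, 0, 0, 0, 1, 0, 1, 0, 2, 3, 1, 0, 0, 1, 0, 2, 2, 2, 2, 2, 2, 4, 1, 0, 2, 2, 2, 1]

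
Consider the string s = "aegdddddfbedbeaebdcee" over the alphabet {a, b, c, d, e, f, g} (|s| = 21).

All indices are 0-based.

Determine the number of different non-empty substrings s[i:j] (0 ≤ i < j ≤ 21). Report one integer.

rank | idx | suffix
   0 |  14 | aebdcee
   1 |   0 | aegdddddfbedbeaebdcee
   2 |  16 | bdcee
   3 |  12 | beaebdcee
   4 |   9 | bedbeaebdcee
   5 |  18 | cee
   6 |  11 | dbeaebdcee
   7 |  17 | dcee
   8 |   3 | dddddfbedbeaebdcee
   9 |   4 | ddddfbedbeaebdcee
  10 |   5 | dddfbedbeaebdcee
  11 |   6 | ddfbedbeaebdcee
  12 |   7 | dfbedbeaebdcee
  13 |  20 | e
  14 |  13 | eaebdcee
  15 |  15 | ebdcee
  16 |  10 | edbeaebdcee
  17 |  19 | ee
  18 |   1 | egdddddfbedbeaebdcee
  19 |   8 | fbedbeaebdcee
  20 |   2 | gdddddfbedbeaebdcee

SA = [14, 0, 16, 12, 9, 18, 11, 17, 3, 4, 5, 6, 7, 20, 13, 15, 10, 19, 1, 8, 2]
i: (SA[i-1],SA[i]) lcp shared
  1: (14,0) 2 'ae'
  2: (0,16) 0 ''
  3: (16,12) 1 'b'
  4: (12,9) 2 'be'
  5: (9,18) 0 ''
  6: (18,11) 0 ''
  7: (11,17) 1 'd'
  8: (17,3) 1 'd'
  9: (3,4) 4 'dddd'
  10: (4,5) 3 'ddd'
  11: (5,6) 2 'dd'
  12: (6,7) 1 'd'
  13: (7,20) 0 ''
  14: (20,13) 1 'e'
  15: (13,15) 1 'e'
  16: (15,10) 1 'e'
  17: (10,19) 1 'e'
  18: (19,1) 1 'e'
  19: (1,8) 0 ''
  20: (8,2) 0 ''

n(n+1)/2 = 21·22/2 = 231
Σ LCP = 0 + 2 + 0 + 1 + 2 + 0 + 0 + 1 + 1 + 4 + 3 + 2 + 1 + 0 + 1 + 1 + 1 + 1 + 1 + 0 + 0 = 22
distinct = 231 − 22 = 209

209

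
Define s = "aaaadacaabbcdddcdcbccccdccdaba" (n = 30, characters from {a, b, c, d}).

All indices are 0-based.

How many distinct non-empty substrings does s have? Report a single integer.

420

sorted suffixes:
  #0 SA[0]=29  'a'
  #1 SA[1]=0  'aaaadacaabbcdddcdcbccccdccdaba'
  #2 SA[2]=1  'aaadacaabbcdddcdcbccccdccdaba'
  #3 SA[3]=7  'aabbcdddcdcbccccdccdaba'
  #4 SA[4]=2  'aadacaabbcdddcdcbccccdccdaba'
  #5 SA[5]=27  'aba'
  #6 SA[6]=8  'abbcdddcdcbccccdccdaba'
  #7 SA[7]=5  'acaabbcdddcdcbccccdccdaba'
  #8 SA[8]=3  'adacaabbcdddcdcbccccdccdaba'
  #9 SA[9]=28  'ba'
  #10 SA[10]=9  'bbcdddcdcbccccdccdaba'
  #11 SA[11]=18  'bccccdccdaba'
  #12 SA[12]=10  'bcdddcdcbccccdccdaba'
  #13 SA[13]=6  'caabbcdddcdcbccccdccdaba'
  #14 SA[14]=17  'cbccccdccdaba'
  #15 SA[15]=19  'ccccdccdaba'
  #16 SA[16]=20  'cccdccdaba'
  #17 SA[17]=24  'ccdaba'
  #18 SA[18]=21  'ccdccdaba'
  #19 SA[19]=25  'cdaba'
  #20 SA[20]=15  'cdcbccccdccdaba'
  #21 SA[21]=22  'cdccdaba'
  #22 SA[22]=11  'cdddcdcbccccdccdaba'
  #23 SA[23]=26  'daba'
  #24 SA[24]=4  'dacaabbcdddcdcbccccdccdaba'
  #25 SA[25]=16  'dcbccccdccdaba'
  #26 SA[26]=23  'dccdaba'
  #27 SA[27]=14  'dcdcbccccdccdaba'
  #28 SA[28]=13  'ddcdcbccccdccdaba'
  #29 SA[29]=12  'dddcdcbccccdccdaba'

SA = [29, 0, 1, 7, 2, 27, 8, 5, 3, 28, 9, 18, 10, 6, 17, 19, 20, 24, 21, 25, 15, 22, 11, 26, 4, 16, 23, 14, 13, 12]
rank  pair      lcp
   1  s[29:],s[0:]  1  'a'
   2  s[0:],s[1:]  3  'aaa'
   3  s[1:],s[7:]  2  'aa'
   4  s[7:],s[2:]  2  'aa'
   5  s[2:],s[27:]  1  'a'
   6  s[27:],s[8:]  2  'ab'
   7  s[8:],s[5:]  1  'a'
   8  s[5:],s[3:]  1  'a'
   9  s[3:],s[28:]  0  ''
  10  s[28:],s[9:]  1  'b'
  11  s[9:],s[18:]  1  'b'
  12  s[18:],s[10:]  2  'bc'
  13  s[10:],s[6:]  0  ''
  14  s[6:],s[17:]  1  'c'
  15  s[17:],s[19:]  1  'c'
  16  s[19:],s[20:]  3  'ccc'
  17  s[20:],s[24:]  2  'cc'
  18  s[24:],s[21:]  3  'ccd'
  19  s[21:],s[25:]  1  'c'
  20  s[25:],s[15:]  2  'cd'
  21  s[15:],s[22:]  3  'cdc'
  22  s[22:],s[11:]  2  'cd'
  23  s[11:],s[26:]  0  ''
  24  s[26:],s[4:]  2  'da'
  25  s[4:],s[16:]  1  'd'
  26  s[16:],s[23:]  2  'dc'
  27  s[23:],s[14:]  2  'dc'
  28  s[14:],s[13:]  1  'd'
  29  s[13:],s[12:]  2  'dd'

n(n+1)/2 = 30·31/2 = 465
Σ LCP = 0 + 1 + 3 + 2 + 2 + 1 + 2 + 1 + 1 + 0 + 1 + 1 + 2 + 0 + 1 + 1 + 3 + 2 + 3 + 1 + 2 + 3 + 2 + 0 + 2 + 1 + 2 + 2 + 1 + 2 = 45
distinct = 465 − 45 = 420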